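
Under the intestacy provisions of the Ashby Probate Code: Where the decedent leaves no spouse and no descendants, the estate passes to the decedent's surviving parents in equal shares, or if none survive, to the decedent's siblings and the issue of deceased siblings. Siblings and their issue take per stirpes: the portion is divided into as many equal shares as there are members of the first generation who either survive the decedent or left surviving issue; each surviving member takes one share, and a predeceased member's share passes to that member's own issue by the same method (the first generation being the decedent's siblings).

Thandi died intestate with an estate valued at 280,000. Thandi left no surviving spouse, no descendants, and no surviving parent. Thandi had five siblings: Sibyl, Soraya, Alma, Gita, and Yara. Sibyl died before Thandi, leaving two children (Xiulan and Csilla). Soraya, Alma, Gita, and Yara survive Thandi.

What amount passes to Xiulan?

The entire 280,000 passes to the siblings and their issue.
That amount (280,000) is divided into 5 shares of 56,000: Soraya, Alma, Gita, and Yara each take 56,000; Sibyl's 56,000 share passes to Sibyl's issue.
Sibyl's share (56,000) is divided into 2 shares of 28,000: Xiulan and Csilla each take 28,000.

Xiulan receives 28,000.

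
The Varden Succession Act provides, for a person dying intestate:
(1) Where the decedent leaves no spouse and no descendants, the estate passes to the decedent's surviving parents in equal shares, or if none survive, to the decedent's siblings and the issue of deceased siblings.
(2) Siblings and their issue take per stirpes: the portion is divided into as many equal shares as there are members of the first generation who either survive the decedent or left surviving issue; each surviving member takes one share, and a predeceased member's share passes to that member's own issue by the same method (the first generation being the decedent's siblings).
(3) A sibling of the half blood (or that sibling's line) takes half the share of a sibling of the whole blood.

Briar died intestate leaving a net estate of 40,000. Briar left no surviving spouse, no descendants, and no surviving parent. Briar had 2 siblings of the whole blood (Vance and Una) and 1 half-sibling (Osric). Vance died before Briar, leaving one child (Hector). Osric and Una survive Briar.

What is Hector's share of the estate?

The entire 40,000 passes to the siblings and their issue.
Counting each half-blood sibling's line as half a unit, there are 5/2 units in 40,000, so one unit is 16,000. Whole-blood lines (Vance and Una) take 16,000 each; half-blood lines (Osric) take 8,000 each.
Vance's share (16,000) passes entirely to Hector.

Hector receives 16,000.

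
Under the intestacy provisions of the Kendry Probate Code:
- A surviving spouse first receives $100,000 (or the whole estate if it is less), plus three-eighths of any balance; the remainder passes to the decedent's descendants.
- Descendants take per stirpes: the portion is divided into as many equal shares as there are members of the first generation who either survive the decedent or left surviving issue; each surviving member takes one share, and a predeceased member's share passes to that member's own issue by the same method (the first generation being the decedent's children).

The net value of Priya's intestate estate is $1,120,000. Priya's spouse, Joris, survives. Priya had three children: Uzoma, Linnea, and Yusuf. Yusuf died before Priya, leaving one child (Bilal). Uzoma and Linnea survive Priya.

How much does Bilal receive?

Bilal receives $212,500.

Joris first takes $100,000, leaving a balance of $1,020,000. Joris then takes three-eighths of the balance ($382,500), for a total of $482,500. The remaining $637,500 passes to the descendants.
The descendants' portion ($637,500) is divided into 3 shares of $212,500: Uzoma and Linnea each take $212,500; Yusuf's $212,500 share passes to Yusuf's issue.
Yusuf's share ($212,500) passes entirely to Bilal.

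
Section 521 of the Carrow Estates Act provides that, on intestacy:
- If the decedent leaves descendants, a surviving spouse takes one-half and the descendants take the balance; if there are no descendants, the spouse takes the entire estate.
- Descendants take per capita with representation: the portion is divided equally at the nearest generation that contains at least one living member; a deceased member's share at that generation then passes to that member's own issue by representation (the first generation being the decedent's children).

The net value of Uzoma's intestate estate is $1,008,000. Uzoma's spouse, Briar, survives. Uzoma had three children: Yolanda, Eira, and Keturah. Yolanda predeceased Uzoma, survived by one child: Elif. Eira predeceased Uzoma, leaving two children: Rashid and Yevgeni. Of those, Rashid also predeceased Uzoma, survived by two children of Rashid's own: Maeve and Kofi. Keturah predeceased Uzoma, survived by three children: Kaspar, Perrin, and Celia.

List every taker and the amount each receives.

Briar: $504,000; Elif: $84,000; Maeve: $42,000; Kofi: $42,000; Yevgeni: $84,000; Kaspar: $84,000; Perrin: $84,000; Celia: $84,000

Briar takes one-half of $1,008,000 = $504,000. The remaining $504,000 passes to the descendants.
No child survives, so the initial division is made at the grandchildren's generation.
The descendants' portion ($504,000) is divided into 6 shares of $84,000: Elif, Yevgeni, Kaspar, Perrin, and Celia each take $84,000; Rashid's $84,000 share passes to Rashid's issue.
Rashid's share ($84,000) is divided into 2 shares of $42,000: Maeve and Kofi each take $42,000.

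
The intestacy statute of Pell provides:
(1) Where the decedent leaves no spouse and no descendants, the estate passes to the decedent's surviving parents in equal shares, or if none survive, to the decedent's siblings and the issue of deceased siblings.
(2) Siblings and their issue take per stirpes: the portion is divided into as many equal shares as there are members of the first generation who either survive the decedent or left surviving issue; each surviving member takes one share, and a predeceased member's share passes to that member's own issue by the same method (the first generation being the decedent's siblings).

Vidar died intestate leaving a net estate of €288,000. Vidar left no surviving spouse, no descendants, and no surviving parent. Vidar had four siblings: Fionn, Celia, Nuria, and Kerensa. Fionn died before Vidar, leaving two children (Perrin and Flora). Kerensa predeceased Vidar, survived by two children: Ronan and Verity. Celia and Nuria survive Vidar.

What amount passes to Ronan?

Ronan receives €36,000.

The entire €288,000 passes to the siblings and their issue.
That amount (€288,000) is divided into 4 shares of €72,000: Celia and Nuria each take €72,000; Fionn's €72,000 share passes to Fionn's issue; Kerensa's €72,000 share passes to Kerensa's issue.
Fionn's share (€72,000) is divided into 2 shares of €36,000: Perrin and Flora each take €36,000.
Kerensa's share (€72,000) is divided into 2 shares of €36,000: Ronan and Verity each take €36,000.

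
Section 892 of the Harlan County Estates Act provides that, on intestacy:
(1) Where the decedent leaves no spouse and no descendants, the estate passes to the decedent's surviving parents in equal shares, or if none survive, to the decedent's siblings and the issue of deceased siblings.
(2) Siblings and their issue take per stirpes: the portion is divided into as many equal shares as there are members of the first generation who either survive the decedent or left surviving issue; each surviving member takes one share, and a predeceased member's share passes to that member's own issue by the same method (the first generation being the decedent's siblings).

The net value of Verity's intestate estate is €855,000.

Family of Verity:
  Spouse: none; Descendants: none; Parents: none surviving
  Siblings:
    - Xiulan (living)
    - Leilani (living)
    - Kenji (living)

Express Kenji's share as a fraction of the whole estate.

The entire €855,000 passes to the siblings and their issue.
That amount (€855,000) is divided into 3 shares of €285,000: Xiulan, Leilani, and Kenji each take €285,000.

Kenji receives 1/3 of the estate.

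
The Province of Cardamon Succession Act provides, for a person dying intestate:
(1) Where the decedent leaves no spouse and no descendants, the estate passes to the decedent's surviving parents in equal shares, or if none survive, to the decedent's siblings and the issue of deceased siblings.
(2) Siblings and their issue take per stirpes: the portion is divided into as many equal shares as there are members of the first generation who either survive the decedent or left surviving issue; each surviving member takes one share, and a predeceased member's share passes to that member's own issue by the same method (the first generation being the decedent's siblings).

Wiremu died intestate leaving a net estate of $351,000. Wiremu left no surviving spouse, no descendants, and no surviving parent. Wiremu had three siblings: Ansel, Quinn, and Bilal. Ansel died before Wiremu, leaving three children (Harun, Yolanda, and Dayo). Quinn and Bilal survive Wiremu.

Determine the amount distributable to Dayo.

The entire $351,000 passes to the siblings and their issue.
That amount ($351,000) is divided into 3 shares of $117,000: Quinn and Bilal each take $117,000; Ansel's $117,000 share passes to Ansel's issue.
Ansel's share ($117,000) is divided into 3 shares of $39,000: Harun, Yolanda, and Dayo each take $39,000.

Dayo receives $39,000.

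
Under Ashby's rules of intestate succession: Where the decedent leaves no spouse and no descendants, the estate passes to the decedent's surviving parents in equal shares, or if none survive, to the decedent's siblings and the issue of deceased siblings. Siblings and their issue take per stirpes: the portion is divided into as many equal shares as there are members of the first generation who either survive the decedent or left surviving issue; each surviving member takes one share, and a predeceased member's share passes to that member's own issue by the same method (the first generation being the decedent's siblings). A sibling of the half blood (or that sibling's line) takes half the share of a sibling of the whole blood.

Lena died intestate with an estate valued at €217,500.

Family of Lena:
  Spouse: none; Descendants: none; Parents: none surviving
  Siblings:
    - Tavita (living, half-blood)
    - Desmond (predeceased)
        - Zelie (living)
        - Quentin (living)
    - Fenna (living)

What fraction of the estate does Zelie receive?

The entire €217,500 passes to the siblings and their issue.
Counting each half-blood sibling's line as half a unit, there are 5/2 units in €217,500, so one unit is €87,000. Whole-blood lines (Desmond and Fenna) take €87,000 each; half-blood lines (Tavita) take €43,500 each.
Desmond's share (€87,000) is divided into 2 shares of €43,500: Zelie and Quentin each take €43,500.

Zelie receives 1/5 of the estate.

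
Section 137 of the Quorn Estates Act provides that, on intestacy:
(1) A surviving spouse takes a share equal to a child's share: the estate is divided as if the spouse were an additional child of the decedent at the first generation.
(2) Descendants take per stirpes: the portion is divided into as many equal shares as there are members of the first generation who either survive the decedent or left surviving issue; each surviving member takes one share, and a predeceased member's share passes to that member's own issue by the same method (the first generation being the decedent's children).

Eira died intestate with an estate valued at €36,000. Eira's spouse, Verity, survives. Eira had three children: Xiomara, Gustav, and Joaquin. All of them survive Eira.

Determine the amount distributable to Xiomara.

The spouse counts as an additional share at the children's level, so there are 4 primary shares of €9,000. Verity takes one such share (€9,000).
The children's combined portion (€27,000) is divided into 3 shares of €9,000: Xiomara, Gustav, and Joaquin each take €9,000.

Xiomara receives €9,000.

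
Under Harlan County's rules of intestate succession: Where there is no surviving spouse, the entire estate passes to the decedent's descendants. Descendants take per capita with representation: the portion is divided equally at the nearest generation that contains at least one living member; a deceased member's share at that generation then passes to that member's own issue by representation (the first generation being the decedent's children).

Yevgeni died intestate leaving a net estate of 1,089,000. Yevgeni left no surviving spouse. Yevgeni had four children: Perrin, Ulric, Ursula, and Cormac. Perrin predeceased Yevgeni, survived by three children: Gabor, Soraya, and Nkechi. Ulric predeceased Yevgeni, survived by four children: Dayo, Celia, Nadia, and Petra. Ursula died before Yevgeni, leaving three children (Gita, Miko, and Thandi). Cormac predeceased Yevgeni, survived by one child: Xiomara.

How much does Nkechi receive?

The entire 1,089,000 passes to the descendants.
No child survives, so the initial division is made at the grandchildren's generation.
That amount (1,089,000) is divided into 11 shares of 99,000: Gabor, Soraya, Nkechi, Dayo, Celia, Nadia, Petra, Gita, Miko, Thandi, and Xiomara each take 99,000.

Nkechi receives 99,000.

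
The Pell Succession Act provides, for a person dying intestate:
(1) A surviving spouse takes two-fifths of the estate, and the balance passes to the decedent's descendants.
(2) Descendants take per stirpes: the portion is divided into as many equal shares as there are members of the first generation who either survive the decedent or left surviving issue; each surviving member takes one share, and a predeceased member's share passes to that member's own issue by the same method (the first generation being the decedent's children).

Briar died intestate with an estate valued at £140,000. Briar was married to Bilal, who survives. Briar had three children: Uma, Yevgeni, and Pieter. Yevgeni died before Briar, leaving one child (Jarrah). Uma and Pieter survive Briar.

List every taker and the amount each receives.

Bilal: £56,000; Uma: £28,000; Jarrah: £28,000; Pieter: £28,000

Bilal takes two-fifths of £140,000 = £56,000. The remaining £84,000 passes to the descendants.
The descendants' portion (£84,000) is divided into 3 shares of £28,000: Uma and Pieter each take £28,000; Yevgeni's £28,000 share passes to Yevgeni's issue.
Yevgeni's share (£28,000) passes entirely to Jarrah.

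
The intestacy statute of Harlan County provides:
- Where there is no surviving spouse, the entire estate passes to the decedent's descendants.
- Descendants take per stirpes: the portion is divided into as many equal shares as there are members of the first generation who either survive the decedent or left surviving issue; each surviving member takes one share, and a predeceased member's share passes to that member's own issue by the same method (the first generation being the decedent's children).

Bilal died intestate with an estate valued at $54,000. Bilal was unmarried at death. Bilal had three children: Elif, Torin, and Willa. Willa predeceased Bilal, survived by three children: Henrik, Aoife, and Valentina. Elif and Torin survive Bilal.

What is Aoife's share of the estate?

Aoife receives $6,000.

The entire $54,000 passes to the descendants.
That amount ($54,000) is divided into 3 shares of $18,000: Elif and Torin each take $18,000; Willa's $18,000 share passes to Willa's issue.
Willa's share ($18,000) is divided into 3 shares of $6,000: Henrik, Aoife, and Valentina each take $6,000.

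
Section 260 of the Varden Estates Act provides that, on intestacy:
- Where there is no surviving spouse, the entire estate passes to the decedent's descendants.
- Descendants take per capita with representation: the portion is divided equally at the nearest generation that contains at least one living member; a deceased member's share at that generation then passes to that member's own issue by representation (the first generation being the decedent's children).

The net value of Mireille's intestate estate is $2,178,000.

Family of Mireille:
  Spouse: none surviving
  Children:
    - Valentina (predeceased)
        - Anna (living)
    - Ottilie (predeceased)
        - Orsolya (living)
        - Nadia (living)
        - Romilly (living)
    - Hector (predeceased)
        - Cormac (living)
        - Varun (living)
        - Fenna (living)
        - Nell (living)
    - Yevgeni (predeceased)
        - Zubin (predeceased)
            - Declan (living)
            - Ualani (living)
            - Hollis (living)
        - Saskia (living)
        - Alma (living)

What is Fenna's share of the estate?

The entire $2,178,000 passes to the descendants.
No child survives, so the initial division is made at the grandchildren's generation.
That amount ($2,178,000) is divided into 11 shares of $198,000: Anna, Orsolya, Nadia, Romilly, Cormac, Varun, Fenna, Nell, Saskia, and Alma each take $198,000; Zubin's $198,000 share passes to Zubin's issue.
Zubin's share ($198,000) is divided into 3 shares of $66,000: Declan, Ualani, and Hollis each take $66,000.

Fenna receives $198,000.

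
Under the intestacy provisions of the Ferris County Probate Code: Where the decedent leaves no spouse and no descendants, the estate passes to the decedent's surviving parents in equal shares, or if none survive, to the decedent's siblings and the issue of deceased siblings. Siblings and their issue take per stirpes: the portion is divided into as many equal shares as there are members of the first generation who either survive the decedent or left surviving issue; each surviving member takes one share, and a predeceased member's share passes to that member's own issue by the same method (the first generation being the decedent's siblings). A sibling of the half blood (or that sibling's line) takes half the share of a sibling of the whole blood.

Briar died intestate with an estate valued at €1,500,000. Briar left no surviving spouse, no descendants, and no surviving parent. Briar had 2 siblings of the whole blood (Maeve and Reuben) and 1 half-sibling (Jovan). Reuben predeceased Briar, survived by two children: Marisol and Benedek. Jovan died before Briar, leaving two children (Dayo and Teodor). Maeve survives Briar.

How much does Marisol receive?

The entire €1,500,000 passes to the siblings and their issue.
Counting each half-blood sibling's line as half a unit, there are 5/2 units in €1,500,000, so one unit is €600,000. Whole-blood lines (Maeve and Reuben) take €600,000 each; half-blood lines (Jovan) take €300,000 each.
Reuben's share (€600,000) is divided into 2 shares of €300,000: Marisol and Benedek each take €300,000.
Jovan's share (€300,000) is divided into 2 shares of €150,000: Dayo and Teodor each take €150,000.

Marisol receives €300,000.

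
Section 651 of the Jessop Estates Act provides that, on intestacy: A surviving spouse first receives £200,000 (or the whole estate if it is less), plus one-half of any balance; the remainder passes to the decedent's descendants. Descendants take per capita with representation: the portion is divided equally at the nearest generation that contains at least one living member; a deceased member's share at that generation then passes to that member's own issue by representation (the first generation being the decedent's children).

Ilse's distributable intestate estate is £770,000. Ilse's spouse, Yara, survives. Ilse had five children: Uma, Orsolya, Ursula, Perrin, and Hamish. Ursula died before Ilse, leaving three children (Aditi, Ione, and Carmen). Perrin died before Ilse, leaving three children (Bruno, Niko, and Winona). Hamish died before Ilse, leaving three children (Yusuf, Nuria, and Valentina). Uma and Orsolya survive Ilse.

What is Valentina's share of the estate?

Valentina receives £19,000.

Yara first takes £200,000, leaving a balance of £570,000. Yara then takes one-half of the balance (£285,000), for a total of £485,000. The remaining £285,000 passes to the descendants.
The descendants' portion (£285,000) is divided into 5 shares of £57,000: Uma and Orsolya each take £57,000; Ursula's £57,000 share passes to Ursula's issue; Perrin's £57,000 share passes to Perrin's issue; Hamish's £57,000 share passes to Hamish's issue.
Ursula's share (£57,000) is divided into 3 shares of £19,000: Aditi, Ione, and Carmen each take £19,000.
Perrin's share (£57,000) is divided into 3 shares of £19,000: Bruno, Niko, and Winona each take £19,000.
Hamish's share (£57,000) is divided into 3 shares of £19,000: Yusuf, Nuria, and Valentina each take £19,000.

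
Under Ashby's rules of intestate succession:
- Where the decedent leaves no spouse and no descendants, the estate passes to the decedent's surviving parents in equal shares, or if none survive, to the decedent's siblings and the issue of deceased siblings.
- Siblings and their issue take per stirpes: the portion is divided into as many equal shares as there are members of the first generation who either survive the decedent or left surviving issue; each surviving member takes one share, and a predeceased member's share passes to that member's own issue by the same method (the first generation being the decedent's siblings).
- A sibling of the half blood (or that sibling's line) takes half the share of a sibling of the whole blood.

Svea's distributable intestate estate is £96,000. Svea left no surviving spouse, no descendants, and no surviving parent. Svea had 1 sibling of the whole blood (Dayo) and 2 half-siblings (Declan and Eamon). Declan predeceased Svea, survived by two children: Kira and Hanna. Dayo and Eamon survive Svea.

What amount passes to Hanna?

The entire £96,000 passes to the siblings and their issue.
Counting each half-blood sibling's line as half a unit, there are 2 units in £96,000, so one unit is £48,000. Whole-blood lines (Dayo) take £48,000 each; half-blood lines (Declan and Eamon) take £24,000 each.
Declan's share (£24,000) is divided into 2 shares of £12,000: Kira and Hanna each take £12,000.

Hanna receives £12,000.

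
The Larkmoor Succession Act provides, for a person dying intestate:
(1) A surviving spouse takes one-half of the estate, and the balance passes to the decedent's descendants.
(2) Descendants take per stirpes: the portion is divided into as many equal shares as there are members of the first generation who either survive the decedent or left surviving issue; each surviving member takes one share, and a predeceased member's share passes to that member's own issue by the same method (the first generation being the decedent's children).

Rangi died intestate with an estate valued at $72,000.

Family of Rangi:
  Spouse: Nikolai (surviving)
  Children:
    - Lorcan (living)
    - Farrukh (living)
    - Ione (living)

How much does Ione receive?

Ione receives $12,000.

Nikolai takes one-half of $72,000 = $36,000. The remaining $36,000 passes to the descendants.
The descendants' portion ($36,000) is divided into 3 shares of $12,000: Lorcan, Farrukh, and Ione each take $12,000.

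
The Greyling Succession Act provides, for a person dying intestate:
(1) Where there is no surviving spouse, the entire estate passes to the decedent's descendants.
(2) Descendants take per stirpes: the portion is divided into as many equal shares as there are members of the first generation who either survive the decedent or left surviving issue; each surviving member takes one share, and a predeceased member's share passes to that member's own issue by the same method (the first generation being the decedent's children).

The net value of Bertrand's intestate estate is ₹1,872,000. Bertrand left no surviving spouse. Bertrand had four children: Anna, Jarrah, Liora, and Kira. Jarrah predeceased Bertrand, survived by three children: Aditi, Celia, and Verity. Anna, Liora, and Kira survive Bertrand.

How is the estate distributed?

The entire ₹1,872,000 passes to the descendants.
That amount (₹1,872,000) is divided into 4 shares of ₹468,000: Anna, Liora, and Kira each take ₹468,000; Jarrah's ₹468,000 share passes to Jarrah's issue.
Jarrah's share (₹468,000) is divided into 3 shares of ₹156,000: Aditi, Celia, and Verity each take ₹156,000.

Anna: ₹468,000; Aditi: ₹156,000; Celia: ₹156,000; Verity: ₹156,000; Liora: ₹468,000; Kira: ₹468,000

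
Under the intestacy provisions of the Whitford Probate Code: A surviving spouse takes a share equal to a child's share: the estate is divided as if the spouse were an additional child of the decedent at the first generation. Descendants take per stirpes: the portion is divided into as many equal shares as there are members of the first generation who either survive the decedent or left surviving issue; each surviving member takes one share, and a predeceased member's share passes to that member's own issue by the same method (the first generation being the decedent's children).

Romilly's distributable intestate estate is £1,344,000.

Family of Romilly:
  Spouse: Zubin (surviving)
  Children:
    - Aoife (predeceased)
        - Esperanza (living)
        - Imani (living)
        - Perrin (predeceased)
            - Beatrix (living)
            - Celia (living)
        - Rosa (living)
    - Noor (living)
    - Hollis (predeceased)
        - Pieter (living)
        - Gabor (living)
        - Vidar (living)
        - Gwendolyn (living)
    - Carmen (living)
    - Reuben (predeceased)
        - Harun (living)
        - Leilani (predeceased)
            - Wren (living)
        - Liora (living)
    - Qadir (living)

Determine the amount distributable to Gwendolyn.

The spouse counts as an additional share at the children's level, so there are 7 primary shares of £192,000. Zubin takes one such share (£192,000).
The children's combined portion (£1,152,000) is divided into 6 shares of £192,000: Noor, Carmen, and Qadir each take £192,000; Aoife's £192,000 share passes to Aoife's issue; Hollis's £192,000 share passes to Hollis's issue; Reuben's £192,000 share passes to Reuben's issue.
Aoife's share (£192,000) is divided into 4 shares of £48,000: Esperanza, Imani, and Rosa each take £48,000; Perrin's £48,000 share passes to Perrin's issue.
Perrin's share (£48,000) is divided into 2 shares of £24,000: Beatrix and Celia each take £24,000.
Hollis's share (£192,000) is divided into 4 shares of £48,000: Pieter, Gabor, Vidar, and Gwendolyn each take £48,000.
Reuben's share (£192,000) is divided into 3 shares of £64,000: Harun and Liora each take £64,000; Leilani's £64,000 share passes to Leilani's issue.
Leilani's share (£64,000) passes entirely to Wren.

Gwendolyn receives £48,000.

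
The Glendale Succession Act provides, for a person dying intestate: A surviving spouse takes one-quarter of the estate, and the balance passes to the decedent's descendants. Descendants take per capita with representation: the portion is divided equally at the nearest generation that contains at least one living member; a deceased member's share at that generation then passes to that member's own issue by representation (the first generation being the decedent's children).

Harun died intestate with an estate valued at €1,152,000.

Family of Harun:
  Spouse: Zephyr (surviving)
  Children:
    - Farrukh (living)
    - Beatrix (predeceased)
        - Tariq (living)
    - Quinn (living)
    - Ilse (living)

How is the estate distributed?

Zephyr takes one-quarter of €1,152,000 = €288,000. The remaining €864,000 passes to the descendants.
The descendants' portion (€864,000) is divided into 4 shares of €216,000: Farrukh, Quinn, and Ilse each take €216,000; Beatrix's €216,000 share passes to Beatrix's issue.
Beatrix's share (€216,000) passes entirely to Tariq.

Zephyr: €288,000; Farrukh: €216,000; Tariq: €216,000; Quinn: €216,000; Ilse: €216,000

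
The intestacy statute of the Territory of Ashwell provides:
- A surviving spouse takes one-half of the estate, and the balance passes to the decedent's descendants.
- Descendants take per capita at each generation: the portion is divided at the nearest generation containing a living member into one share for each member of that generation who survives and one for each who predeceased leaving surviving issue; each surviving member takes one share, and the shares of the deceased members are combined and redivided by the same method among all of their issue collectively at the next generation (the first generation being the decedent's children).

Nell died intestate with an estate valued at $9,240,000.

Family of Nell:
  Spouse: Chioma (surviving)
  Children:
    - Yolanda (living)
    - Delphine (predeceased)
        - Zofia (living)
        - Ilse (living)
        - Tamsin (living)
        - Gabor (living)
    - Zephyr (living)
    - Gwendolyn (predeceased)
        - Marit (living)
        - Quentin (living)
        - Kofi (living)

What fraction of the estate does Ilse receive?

Chioma takes one-half of $9,240,000 = $4,620,000. The remaining $4,620,000 passes to the descendants.
The descendants' portion ($4,620,000) is divided at the children's generation into 4 shares of $1,155,000. Yolanda and Zephyr each take $1,155,000. The 2 shares of the deceased (Delphine and Gwendolyn) are combined into a pool of $2,310,000.
That pool ($2,310,000) is divided at the grandchildren's generation equally among Zofia, Ilse, Tamsin, Gabor, Marit, Quentin, and Kofi: $330,000 each.

Ilse receives 1/28 of the estate.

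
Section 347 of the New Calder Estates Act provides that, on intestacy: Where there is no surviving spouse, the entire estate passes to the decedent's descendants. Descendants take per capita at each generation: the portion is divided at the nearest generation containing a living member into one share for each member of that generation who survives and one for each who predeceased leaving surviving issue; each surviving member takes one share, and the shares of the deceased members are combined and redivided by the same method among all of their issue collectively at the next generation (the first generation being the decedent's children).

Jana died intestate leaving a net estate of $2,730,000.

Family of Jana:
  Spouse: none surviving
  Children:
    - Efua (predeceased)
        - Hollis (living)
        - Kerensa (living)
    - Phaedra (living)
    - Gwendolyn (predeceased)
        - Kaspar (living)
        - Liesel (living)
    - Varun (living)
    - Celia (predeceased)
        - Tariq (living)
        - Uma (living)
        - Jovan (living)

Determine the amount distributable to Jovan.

The entire $2,730,000 passes to the descendants.
That amount ($2,730,000) is divided at the children's generation into 5 shares of $546,000. Phaedra and Varun each take $546,000. The 3 shares of the deceased (Efua, Gwendolyn, and Celia) are combined into a pool of $1,638,000.
That pool ($1,638,000) is divided at the grandchildren's generation equally among Hollis, Kerensa, Kaspar, Liesel, Tariq, Uma, and Jovan: $234,000 each.

Jovan receives $234,000.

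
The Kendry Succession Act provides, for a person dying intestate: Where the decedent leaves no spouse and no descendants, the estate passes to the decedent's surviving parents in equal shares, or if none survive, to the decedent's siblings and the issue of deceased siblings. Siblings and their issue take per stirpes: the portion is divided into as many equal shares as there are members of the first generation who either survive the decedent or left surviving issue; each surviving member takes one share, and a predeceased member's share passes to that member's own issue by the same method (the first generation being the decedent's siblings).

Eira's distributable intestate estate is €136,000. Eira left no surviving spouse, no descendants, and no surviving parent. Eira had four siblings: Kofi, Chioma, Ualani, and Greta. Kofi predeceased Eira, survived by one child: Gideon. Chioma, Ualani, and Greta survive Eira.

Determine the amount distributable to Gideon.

Gideon receives €34,000.

The entire €136,000 passes to the siblings and their issue.
That amount (€136,000) is divided into 4 shares of €34,000: Chioma, Ualani, and Greta each take €34,000; Kofi's €34,000 share passes to Kofi's issue.
Kofi's share (€34,000) passes entirely to Gideon.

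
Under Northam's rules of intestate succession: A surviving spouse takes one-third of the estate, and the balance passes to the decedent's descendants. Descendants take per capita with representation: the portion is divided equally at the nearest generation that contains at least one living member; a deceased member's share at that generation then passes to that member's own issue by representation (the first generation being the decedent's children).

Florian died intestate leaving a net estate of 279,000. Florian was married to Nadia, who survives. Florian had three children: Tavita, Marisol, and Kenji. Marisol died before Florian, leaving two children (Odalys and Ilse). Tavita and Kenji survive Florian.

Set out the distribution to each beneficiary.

Nadia takes one-third of 279,000 = 93,000. The remaining 186,000 passes to the descendants.
The descendants' portion (186,000) is divided into 3 shares of 62,000: Tavita and Kenji each take 62,000; Marisol's 62,000 share passes to Marisol's issue.
Marisol's share (62,000) is divided into 2 shares of 31,000: Odalys and Ilse each take 31,000.

Nadia: 93,000; Tavita: 62,000; Odalys: 31,000; Ilse: 31,000; Kenji: 62,000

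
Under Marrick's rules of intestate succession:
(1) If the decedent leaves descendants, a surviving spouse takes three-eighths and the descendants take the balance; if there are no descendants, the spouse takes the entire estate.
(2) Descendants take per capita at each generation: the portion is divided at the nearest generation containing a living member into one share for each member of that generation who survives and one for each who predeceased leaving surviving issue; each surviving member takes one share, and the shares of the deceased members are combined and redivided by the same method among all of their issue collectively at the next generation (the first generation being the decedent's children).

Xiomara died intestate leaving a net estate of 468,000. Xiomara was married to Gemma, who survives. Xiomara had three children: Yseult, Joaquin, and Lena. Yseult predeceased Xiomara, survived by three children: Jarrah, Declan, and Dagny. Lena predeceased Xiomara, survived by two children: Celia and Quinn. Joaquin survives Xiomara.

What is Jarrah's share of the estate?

Gemma takes three-eighths of 468,000 = 175,500. The remaining 292,500 passes to the descendants.
The descendants' portion (292,500) is divided at the children's generation into 3 shares of 97,500. Joaquin takes 97,500. The 2 shares of the deceased (Yseult and Lena) are combined into a pool of 195,000.
That pool (195,000) is divided at the grandchildren's generation equally among Jarrah, Declan, Dagny, Celia, and Quinn: 39,000 each.

Jarrah receives 39,000.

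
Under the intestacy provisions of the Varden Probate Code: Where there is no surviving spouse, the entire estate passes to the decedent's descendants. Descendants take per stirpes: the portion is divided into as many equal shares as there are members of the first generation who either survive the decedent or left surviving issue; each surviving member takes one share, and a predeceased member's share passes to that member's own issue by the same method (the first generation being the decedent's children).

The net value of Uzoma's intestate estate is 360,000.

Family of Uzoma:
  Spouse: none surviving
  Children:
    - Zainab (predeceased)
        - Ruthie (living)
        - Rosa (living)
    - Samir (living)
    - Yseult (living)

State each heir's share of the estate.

Ruthie: 60,000; Rosa: 60,000; Samir: 120,000; Yseult: 120,000

The entire 360,000 passes to the descendants.
That amount (360,000) is divided into 3 shares of 120,000: Samir and Yseult each take 120,000; Zainab's 120,000 share passes to Zainab's issue.
Zainab's share (120,000) is divided into 2 shares of 60,000: Ruthie and Rosa each take 60,000.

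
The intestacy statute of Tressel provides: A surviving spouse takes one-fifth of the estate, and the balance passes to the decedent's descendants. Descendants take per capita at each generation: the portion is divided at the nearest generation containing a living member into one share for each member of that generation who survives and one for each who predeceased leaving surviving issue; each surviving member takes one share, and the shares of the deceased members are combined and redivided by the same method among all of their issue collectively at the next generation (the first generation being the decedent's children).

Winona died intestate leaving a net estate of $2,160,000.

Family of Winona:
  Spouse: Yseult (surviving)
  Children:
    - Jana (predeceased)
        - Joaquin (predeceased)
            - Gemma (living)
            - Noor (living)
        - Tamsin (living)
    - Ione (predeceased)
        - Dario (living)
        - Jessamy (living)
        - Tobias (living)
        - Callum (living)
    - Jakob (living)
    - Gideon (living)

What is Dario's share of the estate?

Dario receives $144,000.

Yseult takes one-fifth of $2,160,000 = $432,000. The remaining $1,728,000 passes to the descendants.
The descendants' portion ($1,728,000) is divided at the children's generation into 4 shares of $432,000. Jakob and Gideon each take $432,000. The 2 shares of the deceased (Jana and Ione) are combined into a pool of $864,000.
That pool ($864,000) is divided at the grandchildren's generation into 6 shares of $144,000. Tamsin, Dario, Jessamy, Tobias, and Callum each take $144,000. The remaining share for the deceased Joaquin ($144,000) is carried to the next generation.
That pool ($144,000) is divided at the great-grandchildren's generation equally among Gemma and Noor: $72,000 each.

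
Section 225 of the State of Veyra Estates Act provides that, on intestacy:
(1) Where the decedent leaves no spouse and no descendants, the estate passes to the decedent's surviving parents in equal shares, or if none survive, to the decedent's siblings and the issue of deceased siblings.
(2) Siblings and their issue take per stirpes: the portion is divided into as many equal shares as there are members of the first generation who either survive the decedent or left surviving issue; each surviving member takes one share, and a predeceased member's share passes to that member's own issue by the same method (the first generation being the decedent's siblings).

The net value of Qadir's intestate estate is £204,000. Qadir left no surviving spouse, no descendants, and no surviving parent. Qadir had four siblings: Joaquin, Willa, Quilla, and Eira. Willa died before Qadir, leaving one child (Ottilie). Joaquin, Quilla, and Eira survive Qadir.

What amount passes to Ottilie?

Ottilie receives £51,000.

The entire £204,000 passes to the siblings and their issue.
That amount (£204,000) is divided into 4 shares of £51,000: Joaquin, Quilla, and Eira each take £51,000; Willa's £51,000 share passes to Willa's issue.
Willa's share (£51,000) passes entirely to Ottilie.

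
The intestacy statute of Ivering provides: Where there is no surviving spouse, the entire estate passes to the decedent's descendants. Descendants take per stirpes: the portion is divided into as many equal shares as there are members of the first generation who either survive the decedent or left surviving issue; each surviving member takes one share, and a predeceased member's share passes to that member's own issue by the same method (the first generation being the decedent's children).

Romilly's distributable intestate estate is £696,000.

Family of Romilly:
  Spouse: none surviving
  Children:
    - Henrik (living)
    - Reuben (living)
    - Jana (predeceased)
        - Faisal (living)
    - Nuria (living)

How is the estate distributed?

Henrik: £174,000; Reuben: £174,000; Faisal: £174,000; Nuria: £174,000

The entire £696,000 passes to the descendants.
That amount (£696,000) is divided into 4 shares of £174,000: Henrik, Reuben, and Nuria each take £174,000; Jana's £174,000 share passes to Jana's issue.
Jana's share (£174,000) passes entirely to Faisal.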